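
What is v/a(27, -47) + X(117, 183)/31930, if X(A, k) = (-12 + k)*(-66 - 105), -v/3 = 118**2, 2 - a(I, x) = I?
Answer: 266609787/159650 ≈ 1670.0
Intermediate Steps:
a(I, x) = 2 - I
v = -41772 (v = -3*118**2 = -3*13924 = -41772)
X(A, k) = 2052 - 171*k (X(A, k) = (-12 + k)*(-171) = 2052 - 171*k)
v/a(27, -47) + X(117, 183)/31930 = -41772/(2 - 1*27) + (2052 - 171*183)/31930 = -41772/(2 - 27) + (2052 - 31293)*(1/31930) = -41772/(-25) - 29241*1/31930 = -41772*(-1/25) - 29241/31930 = 41772/25 - 29241/31930 = 266609787/159650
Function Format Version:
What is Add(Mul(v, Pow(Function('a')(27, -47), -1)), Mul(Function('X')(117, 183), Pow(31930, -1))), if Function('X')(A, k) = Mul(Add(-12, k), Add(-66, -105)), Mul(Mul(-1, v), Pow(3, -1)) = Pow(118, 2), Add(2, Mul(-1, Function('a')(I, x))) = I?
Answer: Rational(266609787, 159650) ≈ 1670.0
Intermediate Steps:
Function('a')(I, x) = Add(2, Mul(-1, I))
v = -41772 (v = Mul(-3, Pow(118, 2)) = Mul(-3, 13924) = -41772)
Function('X')(A, k) = Add(2052, Mul(-171, k)) (Function('X')(A, k) = Mul(Add(-12, k), -171) = Add(2052, Mul(-171, k)))
Add(Mul(v, Pow(Function('a')(27, -47), -1)), Mul(Function('X')(117, 183), Pow(31930, -1))) = Add(Mul(-41772, Pow(Add(2, Mul(-1, 27)), -1)), Mul(Add(2052, Mul(-171, 183)), Pow(31930, -1))) = Add(Mul(-41772, Pow(Add(2, -27), -1)), Mul(Add(2052, -31293), Rational(1, 31930))) = Add(Mul(-41772, Pow(-25, -1)), Mul(-29241, Rational(1, 31930))) = Add(Mul(-41772, Rational(-1, 25)), Rational(-29241, 31930)) = Add(Rational(41772, 25), Rational(-29241, 31930)) = Rational(266609787, 159650)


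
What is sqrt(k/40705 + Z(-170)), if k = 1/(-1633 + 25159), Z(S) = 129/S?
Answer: I*sqrt(223453841471499401)/542654637 ≈ 0.87111*I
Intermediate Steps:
k = 1/23526 ≈ 4.2506e-5
sqrt(k/40705 + Z(-170)) = sqrt((1/23526)/40705 + 129/(-170)) = sqrt((1/23526)*(1/40705) + 129*(-1/170)) = sqrt(1/957625830 - 129/170) = sqrt(-1235337319/1627963911) = I*sqrt(223453841471499401)/542654637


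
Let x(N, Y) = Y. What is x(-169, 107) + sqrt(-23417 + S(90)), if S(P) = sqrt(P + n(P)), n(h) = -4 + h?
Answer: 107 + sqrt(-23417 + 4*sqrt(11)) ≈ 107.0 + 152.98*I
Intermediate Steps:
S(P) = sqrt(-4 + 2*P) (S(P) = sqrt(P + (-4 + P)) = sqrt(-4 + 2*P))
x(-169, 107) + sqrt(-23417 + S(90)) = 107 + sqrt(-23417 + sqrt(-4 + 2*90)) = 107 + sqrt(-23417 + sqrt(-4 + 180)) = 107 + sqrt(-23417 + sqrt(176)) = 107 + sqrt(-23417 + 4*sqrt(11))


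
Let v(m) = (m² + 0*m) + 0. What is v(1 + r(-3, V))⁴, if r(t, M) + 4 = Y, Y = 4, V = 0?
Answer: 1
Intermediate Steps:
r(t, M) = 0 (r(t, M) = -4 + 4 = 0)
v(m) = m² (v(m) = (m² + 0) + 0 = m² + 0 = m²)
v(1 + r(-3, V))⁴ = ((1 + 0)²)⁴ = (1²)⁴ = 1⁴ = 1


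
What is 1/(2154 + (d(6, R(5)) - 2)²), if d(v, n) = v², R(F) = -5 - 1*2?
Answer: 1/3310 ≈ 0.00030211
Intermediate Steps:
R(F) = -7 (R(F) = -5 - 2 = -7)
1/(2154 + (d(6, R(5)) - 2)²) = 1/(2154 + (6² - 2)²) = 1/(2154 + (36 - 2)²) = 1/(2154 + 34²) = 1/(2154 + 1156) = 1/3310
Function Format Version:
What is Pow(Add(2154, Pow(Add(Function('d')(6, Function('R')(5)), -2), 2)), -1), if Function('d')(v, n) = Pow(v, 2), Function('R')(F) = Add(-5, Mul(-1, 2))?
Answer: Rational(1, 3310) ≈ 0.00030211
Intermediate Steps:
Function('R')(F) = -7 (Function('R')(F) = Add(-5, -2) = -7)
Pow(Add(2154, Pow(Add(Function('d')(6, Function('R')(5)), -2), 2)), -1) = Pow(Add(2154, Pow(Add(Pow(6, 2), -2), 2)), -1) = Pow(Add(2154, Pow(Add(36, -2), 2)), -1) = Pow(Add(2154, Pow(34, 2)), -1) = Pow(Add(2154, 1156), -1) = Pow(3310, -1) = Rational(1, 3310)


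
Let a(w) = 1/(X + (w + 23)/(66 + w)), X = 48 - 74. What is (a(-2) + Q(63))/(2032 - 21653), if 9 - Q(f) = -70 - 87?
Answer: -272674/32237303 ≈ -0.0084583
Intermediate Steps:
X = -26
Q(f) = 166 (Q(f) = 9 - (-70 - 87) = 9 - 1*(-157) = 9 + 157 = 166)
a(w) = 1/(-26 + (23 + w)/(66 + w)) (a(w) = 1/(-26 + (w + 23)/(66 + w)) = 1/(-26 + (23 + w)/(66 + w)))
(a(-2) + Q(63))/(2032 - 21653) = ((-66 - 1*(-2))/(1693 + 25*(-2)) + 166)/(2032 - 21653) = ((-66 + 2)/(1693 - 50) + 166)/(-19621) = (-64/1643 + 166)*(-1/19621) = (272674/1643)*(-1/19621) = -272674/32237303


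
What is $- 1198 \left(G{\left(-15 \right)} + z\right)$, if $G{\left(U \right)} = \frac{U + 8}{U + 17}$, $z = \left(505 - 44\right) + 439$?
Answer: $-1074007$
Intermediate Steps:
$z = 900$ ($z = 461 + 439 = 900$)
$G{\left(U \right)} = \frac{8 + U}{17 + U}$
$- 1198 \left(G{\left(-15 \right)} + z\right) = - 1198 \left(\frac{8 - 15}{17 - 15} + 900\right) = - 1198 \left(\frac{1}{2} \left(-7\right) + 900\right) = - 1198 \left(- \frac{7}{2} + 900\right) = \left(-1198\right) \frac{1793}{2} = -1074007$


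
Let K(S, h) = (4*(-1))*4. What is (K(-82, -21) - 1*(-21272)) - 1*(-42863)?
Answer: 64119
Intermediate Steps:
K(S, h) = -16 (K(S, h) = -4*4 = -16)
(K(-82, -21) - 1*(-21272)) - 1*(-42863) = (-16 - 1*(-21272)) - 1*(-42863) = (-16 + 21272) + 42863 = 21256 + 42863 = 64119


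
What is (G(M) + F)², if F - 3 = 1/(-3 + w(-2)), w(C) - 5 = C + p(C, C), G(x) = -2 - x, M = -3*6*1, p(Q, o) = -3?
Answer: 3136/9 ≈ 348.44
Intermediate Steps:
M = -18 (M = -18*1 = -18)
G(x) = -2 - x
w(C) = 2 + C (w(C) = 5 + (C - 3) = 5 + (-3 + C) = 2 + C)
F = 8/3 (F = 3 + 1/(-3 + (2 - 2)) = 3 + 1/(-3 + 0) = 3 + 1/(-3) = 3 - ⅓ = 8/3 ≈ 2.6667)
(G(M) + F)² = ((-2 - 1*(-18)) + 8/3)² = ((-2 + 18) + 8/3)² = (16 + 8/3)² = (56/3)² = 3136/9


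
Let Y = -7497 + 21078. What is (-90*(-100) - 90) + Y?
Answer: 22491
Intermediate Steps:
Y = 13581
(-90*(-100) - 90) + Y = (-90*(-100) - 90) + 13581 = (9000 - 90) + 13581 = 8910 + 13581 = 22491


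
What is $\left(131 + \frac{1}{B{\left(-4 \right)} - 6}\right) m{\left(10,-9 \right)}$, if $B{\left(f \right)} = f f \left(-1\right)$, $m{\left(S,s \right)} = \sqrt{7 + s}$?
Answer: $\frac{2881 i \sqrt{2}}{22} \approx 185.2 i$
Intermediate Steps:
$B{\left(f \right)} = - f^{2}$ ($B{\left(f \right)} = f^{2} \left(-1\right) = - f^{2}$)
$\left(131 + \frac{1}{B{\left(-4 \right)} - 6}\right) m{\left(10,-9 \right)} = \left(131 + \frac{1}{- \left(-4\right)^{2} - 6}\right) \sqrt{7 - 9} = \left(131 + \frac{1}{\left(-1\right) 16 - 6}\right) \sqrt{-2} = \left(131 + \frac{1}{-16 - 6}\right) i \sqrt{2} = \left(131 + \frac{1}{-22}\right) i \sqrt{2} = \left(131 - \frac{1}{22}\right) i \sqrt{2} = \frac{2881 i \sqrt{2}}{22}$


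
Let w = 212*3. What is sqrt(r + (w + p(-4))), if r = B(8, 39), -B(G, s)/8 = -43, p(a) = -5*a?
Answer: 10*sqrt(10) ≈ 31.623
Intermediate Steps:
w = 636
B(G, s) = 344 (B(G, s) = -8*(-43) = 344)
r = 344
sqrt(r + (w + p(-4))) = sqrt(344 + (636 - 5*(-4))) = sqrt(344 + (636 + 20)) = sqrt(344 + 656) = sqrt(1000) = 10*sqrt(10)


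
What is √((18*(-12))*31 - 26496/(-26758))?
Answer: 6*I*√33288637754/13379 ≈ 81.823*I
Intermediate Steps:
√((18*(-12))*31 - 26496/(-26758)) = √(-216*31 - 26496*(-1/26758)) = √(-6696 + 13248/13379) = √(-89572536/13379) = 6*I*√33288637754/13379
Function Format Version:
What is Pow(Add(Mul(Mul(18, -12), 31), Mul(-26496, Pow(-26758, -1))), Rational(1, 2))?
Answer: Mul(Rational(6, 13379), I, Pow(33288637754, Rational(1, 2))) ≈ Mul(81.823, I)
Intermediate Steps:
Pow(Add(Mul(Mul(18, -12), 31), Mul(-26496, Pow(-26758, -1))), Rational(1, 2)) = Pow(Add(Mul(-216, 31), Mul(-26496, Rational(-1, 26758))), Rational(1, 2)) = Pow(Add(-6696, Rational(13248, 13379)), Rational(1, 2)) = Pow(Rational(-89572536, 13379), Rational(1, 2)) = Mul(Rational(6, 13379), I, Pow(33288637754, Rational(1, 2)))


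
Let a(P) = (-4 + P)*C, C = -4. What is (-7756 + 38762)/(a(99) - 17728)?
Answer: -15503/9054 ≈ -1.7123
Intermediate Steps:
a(P) = 16 - 4*P (a(P) = (-4 + P)*(-4) = 16 - 4*P)
(-7756 + 38762)/(a(99) - 17728) = (-7756 + 38762)/((16 - 4*99) - 17728) = 31006/((16 - 396) - 17728) = 31006/(-380 - 17728) = 31006/(-18108) = 31006*(-1/18108) = -15503/9054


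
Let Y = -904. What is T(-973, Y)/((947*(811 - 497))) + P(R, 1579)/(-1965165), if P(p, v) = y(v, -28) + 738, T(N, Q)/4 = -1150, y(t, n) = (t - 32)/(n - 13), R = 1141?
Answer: -189583782269/11979329448435 ≈ -0.015826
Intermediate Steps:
y(t, n) = (-32 + t)/(-13 + n)
T(N, Q) = -4600 (T(N, Q) = 4*(-1150) = -4600)
P(p, v) = 30290/41 - v/41 (P(p, v) = (-32 + v)/(-13 - 28) + 738 = (-32 + v)/(-41) + 738 = -(-32 + v)/41 + 738 = (32/41 - v/41) + 738 = 30290/41 - v/41)
T(-973, Y)/((947*(811 - 497))) + P(R, 1579)/(-1965165) = -4600*1/(947*(811 - 497)) + (30290/41 - 1/41*1579)/(-1965165) = -4600/(947*314) + (30290/41 - 1579/41)*(-1/1965165) = -4600/297358 + (28711/41)*(-1/1965165) = -4600*1/297358 - 28711/80571765 = -2300/148679 - 28711/80571765 = -189583782269/11979329448435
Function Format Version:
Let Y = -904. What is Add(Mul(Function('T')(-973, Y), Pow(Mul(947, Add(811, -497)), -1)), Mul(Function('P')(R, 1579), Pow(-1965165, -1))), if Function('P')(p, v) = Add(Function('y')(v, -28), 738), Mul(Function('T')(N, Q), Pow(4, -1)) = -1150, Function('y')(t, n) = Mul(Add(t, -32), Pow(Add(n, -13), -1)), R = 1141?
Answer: Rational(-189583782269, 11979329448435) ≈ -0.015826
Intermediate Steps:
Function('y')(t, n) = Mul(Pow(Add(-13, n), -1), Add(-32, t)) (Function('y')(t, n) = Mul(Add(-32, t), Pow(Add(-13, n), -1)) = Mul(Pow(Add(-13, n), -1), Add(-32, t)))
Function('T')(N, Q) = -4600 (Function('T')(N, Q) = Mul(4, -1150) = -4600)
Function('P')(p, v) = Add(Rational(30290, 41), Mul(Rational(-1, 41), v)) (Function('P')(p, v) = Add(Mul(Pow(Add(-13, -28), -1), Add(-32, v)), 738) = Add(Mul(Pow(-41, -1), Add(-32, v)), 738) = Add(Mul(Rational(-1, 41), Add(-32, v)), 738) = Add(Add(Rational(32, 41), Mul(Rational(-1, 41), v)), 738) = Add(Rational(30290, 41), Mul(Rational(-1, 41), v)))
Add(Mul(Function('T')(-973, Y), Pow(Mul(947, Add(811, -497)), -1)), Mul(Function('P')(R, 1579), Pow(-1965165, -1))) = Add(Mul(-4600, Pow(Mul(947, Add(811, -497)), -1)), Mul(Add(Rational(30290, 41), Mul(Rational(-1, 41), 1579)), Pow(-1965165, -1))) = Add(Mul(-4600, Pow(Mul(947, 314), -1)), Mul(Add(Rational(30290, 41), Rational(-1579, 41)), Rational(-1, 1965165))) = Add(Mul(-4600, Pow(297358, -1)), Mul(Rational(28711, 41), Rational(-1, 1965165))) = Add(Mul(-4600, Rational(1, 297358)), Rational(-28711, 80571765)) = Add(Rational(-2300, 148679), Rational(-28711, 80571765)) = Rational(-189583782269, 11979329448435)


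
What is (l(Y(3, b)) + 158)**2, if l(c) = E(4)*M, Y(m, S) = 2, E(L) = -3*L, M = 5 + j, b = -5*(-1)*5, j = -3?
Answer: 17956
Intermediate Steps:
b = 25 (b = 5*5 = 25)
M = 2 (M = 5 - 3 = 2)
l(c) = -24 (l(c) = -3*4*2 = -12*2 = -24)
(l(Y(3, b)) + 158)**2 = (-24 + 158)**2 = 134**2 = 17956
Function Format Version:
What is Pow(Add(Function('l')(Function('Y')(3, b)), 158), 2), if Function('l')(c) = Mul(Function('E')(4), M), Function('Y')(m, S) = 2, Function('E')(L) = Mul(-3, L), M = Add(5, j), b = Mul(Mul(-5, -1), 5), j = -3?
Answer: 17956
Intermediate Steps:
b = 25 (b = Mul(5, 5) = 25)
M = 2 (M = Add(5, -3) = 2)
Function('l')(c) = -24 (Function('l')(c) = Mul(Mul(-3, 4), 2) = Mul(-12, 2) = -24)
Pow(Add(Function('l')(Function('Y')(3, b)), 158), 2) = Pow(Add(-24, 158), 2) = Pow(134, 2) = 17956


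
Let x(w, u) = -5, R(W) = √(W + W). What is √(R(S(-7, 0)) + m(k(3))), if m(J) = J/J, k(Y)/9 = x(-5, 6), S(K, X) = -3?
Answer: √(1 + I*√6) ≈ 1.3501 + 0.90712*I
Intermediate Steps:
R(W) = √2*√W (R(W) = √(2*W) = √2*√W)
k(Y) = -45 (k(Y) = 9*(-5) = -45)
m(J) = 1
√(R(S(-7, 0)) + m(k(3))) = √(√2*√(-3) + 1) = √(√2*(I*√3) + 1) = √(I*√6 + 1) = √(1 + I*√6)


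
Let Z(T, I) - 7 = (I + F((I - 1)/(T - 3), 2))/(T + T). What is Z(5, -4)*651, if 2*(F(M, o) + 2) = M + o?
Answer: 33201/8 ≈ 4150.1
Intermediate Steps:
F(M, o) = -2 + M/2 + o/2 (F(M, o) = -2 + (M + o)/2 = -2 + (M/2 + o/2) = -2 + M/2 + o/2)
Z(T, I) = 7 + (-1 + I + (-1 + I)/(2*(-3 + T)))/(2*T) (Z(T, I) = 7 + (I + (-2 + ((I - 1)/(T - 3))/2 + (1/2)*2))/(T + T) = 7 + (I + (-2 + ((-1 + I)/(-3 + T))/2 + 1))/((2*T)) = 7 + (I + (-2 + ((-1 + I)/(-3 + T))/2 + 1))*(1/(2*T)) = 7 + (I + (-2 + (-1 + I)/(2*(-3 + T)) + 1))*(1/(2*T)) = 7 + (I + (-1 + (-1 + I)/(2*(-3 + T))))*(1/(2*T)) = 7 + (-1 + I + (-1 + I)/(2*(-3 + T)))*(1/(2*T)) = 7 + (-1 + I + (-1 + I)/(2*(-3 + T)))/(2*T))
Z(5, -4)*651 = ((1/4)*(-1 - 4 + 2*(-3 + 5)*(-1 - 4 + 14*5))/(5*(-3 + 5)))*651 = ((1/4)*(1/5)*(-1 - 4 + 2*2*(-1 - 4 + 70))/2)*651 = ((1/4)*(1/5)*(1/2)*(-1 - 4 + 2*2*65))*651 = ((1/4)*(1/5)*(1/2)*(-1 - 4 + 260))*651 = ((1/4)*(1/5)*(1/2)*255)*651 = (51/8)*651 = 33201/8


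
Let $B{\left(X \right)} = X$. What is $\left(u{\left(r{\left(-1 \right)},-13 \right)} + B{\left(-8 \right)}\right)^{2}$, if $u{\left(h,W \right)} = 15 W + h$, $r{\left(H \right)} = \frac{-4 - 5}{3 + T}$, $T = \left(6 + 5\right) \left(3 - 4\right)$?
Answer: $\frac{2608225}{64} \approx 40754.0$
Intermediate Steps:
$T = -11$ ($T = 11 \left(-1\right) = -11$)
$r{\left(H \right)} = \frac{9}{8}$ ($r{\left(H \right)} = \frac{-4 - 5}{3 - 11} = - \frac{9}{-8} = \left(-9\right) \left(- \frac{1}{8}\right) = \frac{9}{8}$)
$u{\left(h,W \right)} = h + 15 W$
$\left(u{\left(r{\left(-1 \right)},-13 \right)} + B{\left(-8 \right)}\right)^{2} = \left(\left(\frac{9}{8} + 15 \left(-13\right)\right) - 8\right)^{2} = \left(\left(\frac{9}{8} - 195\right) - 8\right)^{2} = \left(- \frac{1551}{8} - 8\right)^{2} = \left(- \frac{1615}{8}\right)^{2} = \frac{2608225}{64}$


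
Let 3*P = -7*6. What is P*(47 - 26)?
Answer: -294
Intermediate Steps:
P = -14 (P = (-7*6)/3 = (⅓)*(-42) = -14)
P*(47 - 26) = -14*(47 - 26) = -14*21 = -294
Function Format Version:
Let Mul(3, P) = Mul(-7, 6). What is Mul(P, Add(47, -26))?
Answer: -294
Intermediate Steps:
P = -14 (P = Mul(Rational(1, 3), Mul(-7, 6)) = Mul(Rational(1, 3), -42) = -14)
Mul(P, Add(47, -26)) = Mul(-14, Add(47, -26)) = Mul(-14, 21) = -294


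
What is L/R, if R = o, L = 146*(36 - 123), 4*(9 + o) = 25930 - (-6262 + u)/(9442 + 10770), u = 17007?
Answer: -1026931296/523358783 ≈ -1.9622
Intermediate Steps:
o = 523358783/80848 (o = -9 + (25930 - (-6262 + 17007)/(9442 + 10770))/4 = -9 + (25930 - 10745/20212)/4 = -9 + (1/4)*(524086415/20212) = -9 + 524086415/80848 = 523358783/80848 ≈ 6473.4)
L = -12702 (L = 146*(-87) = -12702)
R = 523358783/80848 ≈ 6473.4
L/R = -12702/523358783/80848 = -12702*80848/523358783 = -1026931296/523358783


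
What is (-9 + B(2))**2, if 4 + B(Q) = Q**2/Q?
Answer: 121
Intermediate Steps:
B(Q) = -4 + Q (B(Q) = -4 + Q**2/Q = -4 + Q)
(-9 + B(2))**2 = (-9 + (-4 + 2))**2 = (-9 - 2)**2 = (-11)**2 = 121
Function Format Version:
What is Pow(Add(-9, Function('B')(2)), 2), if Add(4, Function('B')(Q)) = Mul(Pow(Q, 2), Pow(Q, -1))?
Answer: 121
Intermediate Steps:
Function('B')(Q) = Add(-4, Q) (Function('B')(Q) = Add(-4, Mul(Pow(Q, 2), Pow(Q, -1))) = Add(-4, Q))
Pow(Add(-9, Function('B')(2)), 2) = Pow(Add(-9, Add(-4, 2)), 2) = Pow(Add(-9, -2), 2) = Pow(-11, 2) = 121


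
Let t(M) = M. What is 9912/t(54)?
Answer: 1652/9 ≈ 183.56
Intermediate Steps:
9912/t(54) = 9912/54 = 9912*(1/54) = 1652/9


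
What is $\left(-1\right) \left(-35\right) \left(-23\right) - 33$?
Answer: $-838$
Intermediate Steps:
$\left(-1\right) \left(-35\right) \left(-23\right) - 33 = 35 \left(-23\right) - 33 = -805 - 33 = -838$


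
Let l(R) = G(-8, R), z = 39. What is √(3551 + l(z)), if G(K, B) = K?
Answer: √3543 ≈ 59.523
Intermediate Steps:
l(R) = -8
√(3551 + l(z)) = √(3551 - 8) = √3543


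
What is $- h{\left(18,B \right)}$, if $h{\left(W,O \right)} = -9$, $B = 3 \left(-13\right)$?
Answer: $9$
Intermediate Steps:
$B = -39$
$- h{\left(18,B \right)} = \left(-1\right) \left(-9\right) = 9$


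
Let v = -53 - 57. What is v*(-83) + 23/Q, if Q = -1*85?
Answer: 776027/85 ≈ 9129.7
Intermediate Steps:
Q = -85
v = -110
v*(-83) + 23/Q = -110*(-83) + 23/(-85) = 9130 + 23*(-1/85) = 9130 - 23/85 = 776027/85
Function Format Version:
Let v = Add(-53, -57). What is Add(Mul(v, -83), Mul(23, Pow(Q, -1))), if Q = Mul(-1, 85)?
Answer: Rational(776027, 85) ≈ 9129.7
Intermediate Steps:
Q = -85
v = -110
Add(Mul(v, -83), Mul(23, Pow(Q, -1))) = Add(Mul(-110, -83), Mul(23, Pow(-85, -1))) = Add(9130, Mul(23, Rational(-1, 85))) = Add(9130, Rational(-23, 85)) = Rational(776027, 85)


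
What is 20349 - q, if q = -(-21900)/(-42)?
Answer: 146093/7 ≈ 20870.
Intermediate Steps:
q = -3650/7 (q = -(-21900)*(-1)/42 = -75*146/21 = -3650/7 ≈ -521.43)
20349 - q = 20349 - 1*(-3650/7) = 20349 + 3650/7 = 146093/7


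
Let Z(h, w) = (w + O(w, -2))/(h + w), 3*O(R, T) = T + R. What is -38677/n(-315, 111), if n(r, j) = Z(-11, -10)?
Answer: -116031/2 ≈ -58016.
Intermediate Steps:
O(R, T) = R/3 + T/3 (O(R, T) = (T + R)/3 = (R + T)/3 = R/3 + T/3)
Z(h, w) = (-⅔ + 4*w/3)/(h + w) (Z(h, w) = (w + (w/3 + (⅓)*(-2)))/(h + w) = (w + (w/3 - ⅔))/(h + w) = (w + (-⅔ + w/3))/(h + w) = (-⅔ + 4*w/3)/(h + w))
n(r, j) = ⅔ (n(r, j) = 2*(-1 + 2*(-10))/(3*(-11 - 10)) = (⅔)*(-1 - 20)/(-21) = (⅔)*(-1/21)*(-21) = ⅔)
-38677/n(-315, 111) = -38677/⅔ = -38677*3/2 = -116031/2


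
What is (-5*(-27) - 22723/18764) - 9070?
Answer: -167679063/18764 ≈ -8936.2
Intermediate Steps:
(-5*(-27) - 22723/18764) - 9070 = (135 - 22723*1/18764) - 9070 = (135 - 22723/18764) - 9070 = 2510417/18764 - 9070 = -167679063/18764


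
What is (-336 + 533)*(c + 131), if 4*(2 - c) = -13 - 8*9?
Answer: 121549/4 ≈ 30387.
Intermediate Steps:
c = 93/4 (c = 2 - (-13 - 8*9)/4 = 2 - (-13 - 72)/4 = 2 - 1/4*(-85) = 2 + 85/4 = 93/4 ≈ 23.250)
(-336 + 533)*(c + 131) = (-336 + 533)*(93/4 + 131) = 197*(617/4) = 121549/4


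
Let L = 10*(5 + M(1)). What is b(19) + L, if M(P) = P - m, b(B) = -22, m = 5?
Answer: -12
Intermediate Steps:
M(P) = -5 + P (M(P) = P - 1*5 = P - 5 = -5 + P)
L = 10 (L = 10*(5 + (-5 + 1)) = 10*(5 - 4) = 10*1 = 10)
b(19) + L = -22 + 10 = -12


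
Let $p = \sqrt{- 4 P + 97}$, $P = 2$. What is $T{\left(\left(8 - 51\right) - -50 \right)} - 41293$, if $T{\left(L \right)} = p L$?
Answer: $-41293 + 7 \sqrt{89} \approx -41227.0$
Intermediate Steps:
$p = \sqrt{89}$ ($p = \sqrt{\left(-4\right) 2 + 97} = \sqrt{-8 + 97} = \sqrt{89} \approx 9.434$)
$T{\left(L \right)} = L \sqrt{89}$ ($T{\left(L \right)} = \sqrt{89} L = L \sqrt{89}$)
$T{\left(\left(8 - 51\right) - -50 \right)} - 41293 = \left(\left(8 - 51\right) - -50\right) \sqrt{89} - 41293 = \left(-43 + 50\right) \sqrt{89} - 41293 = 7 \sqrt{89} - 41293 = -41293 + 7 \sqrt{89}$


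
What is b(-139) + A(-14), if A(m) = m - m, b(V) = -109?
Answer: -109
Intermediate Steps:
A(m) = 0
b(-139) + A(-14) = -109 + 0 = -109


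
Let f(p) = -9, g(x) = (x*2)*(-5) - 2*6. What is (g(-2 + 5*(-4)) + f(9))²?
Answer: 39601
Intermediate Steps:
g(x) = -12 - 10*x (g(x) = (2*x)*(-5) - 12 = -10*x - 12 = -12 - 10*x)
(g(-2 + 5*(-4)) + f(9))² = ((-12 - 10*(-2 + 5*(-4))) - 9)² = ((-12 - 10*(-2 - 20)) - 9)² = ((-12 - 10*(-22)) - 9)² = ((-12 + 220) - 9)² = (208 - 9)² = 199² = 39601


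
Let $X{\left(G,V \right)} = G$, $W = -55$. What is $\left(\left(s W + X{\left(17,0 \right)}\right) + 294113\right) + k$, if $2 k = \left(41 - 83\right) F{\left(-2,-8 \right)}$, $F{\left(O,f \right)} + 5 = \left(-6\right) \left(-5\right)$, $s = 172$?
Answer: $284145$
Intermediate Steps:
$F{\left(O,f \right)} = 25$ ($F{\left(O,f \right)} = -5 - -30 = -5 + 30 = 25$)
$k = -525$ ($k = \frac{\left(41 - 83\right) 25}{2} = \frac{\left(-42\right) 25}{2} = \frac{1}{2} \left(-1050\right) = -525$)
$\left(\left(s W + X{\left(17,0 \right)}\right) + 294113\right) + k = \left(\left(172 \left(-55\right) + 17\right) + 294113\right) - 525 = \left(\left(-9460 + 17\right) + 294113\right) - 525 = \left(-9443 + 294113\right) - 525 = 284670 - 525 = 284145$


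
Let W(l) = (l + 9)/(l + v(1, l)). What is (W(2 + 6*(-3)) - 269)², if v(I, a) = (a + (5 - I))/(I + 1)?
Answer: 34939921/484 ≈ 72190.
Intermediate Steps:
v(I, a) = (5 + a - I)/(1 + I)
W(l) = (9 + l)/(2 + 3*l/2) (W(l) = (l + 9)/(l + (5 + l - 1*1)/(1 + 1)) = (9 + l)/(l + (5 + l - 1)/2) = (9 + l)/(l + (4 + l)/2) = (9 + l)/(l + (2 + l/2)) = (9 + l)/(2 + 3*l/2))
(W(2 + 6*(-3)) - 269)² = (2*(9 + (2 + 6*(-3)))/(4 + 3*(2 + 6*(-3))) - 269)² = (2*(9 + (2 - 18))/(4 + 3*(2 - 18)) - 269)² = (2*(9 - 16)/(4 + 3*(-16)) - 269)² = (2*(-7)/(4 - 48) - 269)² = (2*(-7)/(-44) - 269)² = (2*(-1/44)*(-7) - 269)² = (7/22 - 269)² = (-5911/22)² = 34939921/484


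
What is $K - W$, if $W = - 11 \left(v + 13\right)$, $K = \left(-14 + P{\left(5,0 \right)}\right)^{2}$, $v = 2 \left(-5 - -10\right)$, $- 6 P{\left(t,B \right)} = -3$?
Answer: $\frac{1741}{4} \approx 435.25$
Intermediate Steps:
$P{\left(t,B \right)} = \frac{1}{2}$ ($P{\left(t,B \right)} = \left(- \frac{1}{6}\right) \left(-3\right) = \frac{1}{2}$)
$v = 10$ ($v = 2 \left(-5 + 10\right) = 2 \cdot 5 = 10$)
$K = \frac{729}{4}$ ($K = \left(-14 + \frac{1}{2}\right)^{2} = \left(- \frac{27}{2}\right)^{2} = \frac{729}{4} \approx 182.25$)
$W = -253$ ($W = - 11 \left(10 + 13\right) = \left(-11\right) 23 = -253$)
$K - W = \frac{729}{4} - -253 = \frac{729}{4} + 253 = \frac{1741}{4}$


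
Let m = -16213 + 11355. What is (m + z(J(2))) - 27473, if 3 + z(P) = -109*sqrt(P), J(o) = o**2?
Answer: -32552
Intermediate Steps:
m = -4858
z(P) = -3 - 109*sqrt(P)
(m + z(J(2))) - 27473 = (-4858 + (-3 - 109*sqrt(2**2))) - 27473 = (-4858 + (-3 - 109*sqrt(4))) - 27473 = (-4858 + (-3 - 109*2)) - 27473 = (-4858 + (-3 - 218)) - 27473 = (-4858 - 221) - 27473 = -5079 - 27473 = -32552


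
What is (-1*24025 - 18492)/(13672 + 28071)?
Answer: -42517/41743 ≈ -1.0185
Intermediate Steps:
(-1*24025 - 18492)/(13672 + 28071) = (-24025 - 18492)/41743 = -42517*1/41743 = -42517/41743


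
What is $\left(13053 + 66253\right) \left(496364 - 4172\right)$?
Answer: $39033778752$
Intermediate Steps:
$\left(13053 + 66253\right) \left(496364 - 4172\right) = 79306 \cdot 492192 = 39033778752$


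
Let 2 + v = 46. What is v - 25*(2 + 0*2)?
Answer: -6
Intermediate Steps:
v = 44 (v = -2 + 46 = 44)
v - 25*(2 + 0*2) = 44 - 25*(2 + 0*2) = 44 - 25*(2 + 0) = 44 - 25*2 = 44 - 50 = -6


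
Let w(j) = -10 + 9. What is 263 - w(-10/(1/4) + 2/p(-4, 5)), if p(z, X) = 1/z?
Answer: 264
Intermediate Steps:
p(z, X) = 1/z
w(j) = -1
263 - w(-10/(1/4) + 2/p(-4, 5)) = 263 - 1*(-1) = 263 + 1 = 264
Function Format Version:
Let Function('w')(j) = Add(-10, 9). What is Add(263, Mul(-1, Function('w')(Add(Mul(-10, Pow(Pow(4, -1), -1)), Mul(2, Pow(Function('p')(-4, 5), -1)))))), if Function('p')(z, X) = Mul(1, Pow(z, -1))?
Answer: 264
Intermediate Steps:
Function('p')(z, X) = Pow(z, -1)
Function('w')(j) = -1
Add(263, Mul(-1, Function('w')(Add(Mul(-10, Pow(Pow(4, -1), -1)), Mul(2, Pow(Function('p')(-4, 5), -1)))))) = Add(263, Mul(-1, -1)) = Add(263, 1) = 264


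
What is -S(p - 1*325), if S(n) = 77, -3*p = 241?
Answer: -77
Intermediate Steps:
p = -241/3 (p = -⅓*241 = -241/3 ≈ -80.333)
-S(p - 1*325) = -1*77 = -77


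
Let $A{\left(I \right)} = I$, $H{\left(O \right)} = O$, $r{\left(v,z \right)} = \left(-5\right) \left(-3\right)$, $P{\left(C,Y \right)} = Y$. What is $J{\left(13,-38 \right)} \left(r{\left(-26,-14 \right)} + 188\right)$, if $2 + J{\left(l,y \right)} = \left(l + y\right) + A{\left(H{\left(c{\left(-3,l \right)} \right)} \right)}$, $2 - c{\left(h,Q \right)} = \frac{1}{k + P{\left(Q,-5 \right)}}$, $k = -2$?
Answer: $-5046$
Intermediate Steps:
$r{\left(v,z \right)} = 15$
$c{\left(h,Q \right)} = \frac{15}{7}$ ($c{\left(h,Q \right)} = 2 - \frac{1}{-2 - 5} = 2 - \frac{1}{-7} = 2 - - \frac{1}{7} = 2 + \frac{1}{7} = \frac{15}{7}$)
$J{\left(l,y \right)} = \frac{1}{7} + l + y$ ($J{\left(l,y \right)} = -2 + \left(\left(l + y\right) + \frac{15}{7}\right) = -2 + \left(\frac{15}{7} + l + y\right) = \frac{1}{7} + l + y$)
$J{\left(13,-38 \right)} \left(r{\left(-26,-14 \right)} + 188\right) = \left(\frac{1}{7} + 13 - 38\right) \left(15 + 188\right) = \left(- \frac{174}{7}\right) 203 = -5046$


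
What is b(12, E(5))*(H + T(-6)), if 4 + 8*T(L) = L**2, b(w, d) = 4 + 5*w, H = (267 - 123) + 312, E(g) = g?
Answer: 29440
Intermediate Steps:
H = 456 (H = 144 + 312 = 456)
T(L) = -1/2 + L**2/8
b(12, E(5))*(H + T(-6)) = (4 + 5*12)*(456 + (-1/2 + (1/8)*(-6)**2)) = (4 + 60)*(456 + (-1/2 + (1/8)*36)) = 64*(456 + (-1/2 + 9/2)) = 64*(456 + 4) = 64*460 = 29440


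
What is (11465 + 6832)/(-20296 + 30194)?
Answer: 18297/9898 ≈ 1.8486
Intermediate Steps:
(11465 + 6832)/(-20296 + 30194) = 18297/9898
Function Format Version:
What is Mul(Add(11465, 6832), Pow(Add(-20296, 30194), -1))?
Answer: Rational(18297, 9898) ≈ 1.8486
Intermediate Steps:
Mul(Add(11465, 6832), Pow(Add(-20296, 30194), -1)) = Mul(18297, Pow(9898, -1)) = Mul(18297, Rational(1, 9898)) = Rational(18297, 9898)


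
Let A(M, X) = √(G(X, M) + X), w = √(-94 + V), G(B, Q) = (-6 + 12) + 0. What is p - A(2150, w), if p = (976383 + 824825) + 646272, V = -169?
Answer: 2447480 - √(6 + I*√263) ≈ 2.4475e+6 - 2.3761*I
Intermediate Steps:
G(B, Q) = 6 (G(B, Q) = 6 + 0 = 6)
p = 2447480 (p = 1801208 + 646272 = 2447480)
w = I*√263 (w = √(-94 - 169) = √(-263) = I*√263 ≈ 16.217*I)
A(M, X) = √(6 + X)
p - A(2150, w) = 2447480 - √(6 + I*√263)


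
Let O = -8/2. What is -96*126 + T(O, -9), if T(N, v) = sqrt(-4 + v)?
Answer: -12096 + I*sqrt(13) ≈ -12096.0 + 3.6056*I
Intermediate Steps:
O = -4 (O = -8*1/2 = -4)
-96*126 + T(O, -9) = -96*126 + sqrt(-4 - 9) = -12096 + sqrt(-13) = -12096 + I*sqrt(13)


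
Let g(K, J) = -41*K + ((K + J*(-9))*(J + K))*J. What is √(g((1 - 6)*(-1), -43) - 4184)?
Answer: √636139 ≈ 797.58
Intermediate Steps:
g(K, J) = -41*K + J*(J + K)*(K - 9*J) (g(K, J) = -41*K + ((K - 9*J)*(J + K))*J = -41*K + ((J + K)*(K - 9*J))*J = -41*K + J*(J + K)*(K - 9*J))
√(g((1 - 6)*(-1), -43) - 4184) = √((-41*(1 - 6)*(-1) - 9*(-43)³ - 43*(1 - 6)² - 8*(1 - 6)*(-1)*(-43)²) - 4184) = √((-(-205)*(-1) - 9*(-79507) - 43*(-5*(-1))² - 8*(-5*(-1))*1849) - 4184) = √((-41*5 + 715563 - 43*5² - 8*5*1849) - 4184) = √((-205 + 715563 - 43*25 - 73960) - 4184) = √((-205 + 715563 - 1075 - 73960) - 4184) = √(640323 - 4184) = √636139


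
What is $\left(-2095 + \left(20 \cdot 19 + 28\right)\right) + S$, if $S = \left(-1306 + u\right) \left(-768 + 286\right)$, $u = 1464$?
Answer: $-77843$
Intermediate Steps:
$S = -76156$ ($S = \left(-1306 + 1464\right) \left(-768 + 286\right) = 158 \left(-482\right) = -76156$)
$\left(-2095 + \left(20 \cdot 19 + 28\right)\right) + S = \left(-2095 + \left(20 \cdot 19 + 28\right)\right) - 76156 = \left(-2095 + \left(380 + 28\right)\right) - 76156 = \left(-2095 + 408\right) - 76156 = -1687 - 76156 = -77843$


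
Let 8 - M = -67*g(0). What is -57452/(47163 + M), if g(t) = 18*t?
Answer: -57452/47171 ≈ -1.2180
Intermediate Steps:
M = 8 (M = 8 - (-67)*18*0 = 8 - (-67)*0 = 8 - 1*0 = 8 + 0 = 8)
-57452/(47163 + M) = -57452/(47163 + 8) = -57452/47171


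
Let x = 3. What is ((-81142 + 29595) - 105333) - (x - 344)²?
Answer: -273161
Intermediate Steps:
((-81142 + 29595) - 105333) - (x - 344)² = ((-81142 + 29595) - 105333) - (3 - 344)² = (-51547 - 105333) - 1*(-341)² = -156880 - 1*116281 = -156880 - 116281 = -273161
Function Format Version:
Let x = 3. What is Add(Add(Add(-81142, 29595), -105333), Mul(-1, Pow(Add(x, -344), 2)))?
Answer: -273161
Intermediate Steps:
Add(Add(Add(-81142, 29595), -105333), Mul(-1, Pow(Add(x, -344), 2))) = Add(Add(Add(-81142, 29595), -105333), Mul(-1, Pow(Add(3, -344), 2))) = Add(Add(-51547, -105333), Mul(-1, Pow(-341, 2))) = Add(-156880, Mul(-1, 116281)) = Add(-156880, -116281) = -273161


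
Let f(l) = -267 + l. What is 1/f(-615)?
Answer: -1/882 ≈ -0.0011338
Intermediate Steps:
1/f(-615) = 1/(-267 - 615) = 1/(-882) = -1/882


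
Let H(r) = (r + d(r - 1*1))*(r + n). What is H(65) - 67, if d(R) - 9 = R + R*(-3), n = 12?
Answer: -4225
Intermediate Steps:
d(R) = 9 - 2*R (d(R) = 9 + (R + R*(-3)) = 9 + (R - 3*R) = 9 - 2*R)
H(r) = (11 - r)*(12 + r) (H(r) = (r + (9 - 2*(r - 1*1)))*(r + 12) = (r + (9 - 2*(r - 1)))*(12 + r) = (r + (9 - 2*(-1 + r)))*(12 + r) = (r + (9 + (2 - 2*r)))*(12 + r) = (r + (11 - 2*r))*(12 + r) = (11 - r)*(12 + r))
H(65) - 67 = (132 - 1*65 - 1*65²) - 67 = (132 - 65 - 1*4225) - 67 = (132 - 65 - 4225) - 67 = -4158 - 67 = -4225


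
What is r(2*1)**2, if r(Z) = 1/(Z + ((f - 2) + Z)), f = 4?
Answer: 1/36 ≈ 0.027778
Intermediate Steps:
r(Z) = 1/(2 + 2*Z) (r(Z) = 1/(Z + ((4 - 2) + Z)) = 1/(Z + (2 + Z)) = 1/(2 + 2*Z))
r(2*1)**2 = (1/(2*(1 + 2*1)))**2 = (1/(2*(1 + 2)))**2 = ((1/2)/3)**2 = ((1/2)*(1/3))**2 = (1/6)**2 = 1/36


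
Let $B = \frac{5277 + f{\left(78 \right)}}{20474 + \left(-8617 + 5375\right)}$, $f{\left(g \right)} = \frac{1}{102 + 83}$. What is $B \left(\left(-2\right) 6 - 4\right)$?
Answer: $- \frac{976246}{199245} \approx -4.8997$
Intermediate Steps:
$f{\left(g \right)} = \frac{1}{185}$
$B = \frac{488123}{1593960}$ ($B = \frac{5277 + \frac{1}{185}}{20474 + \left(-8617 + 5375\right)} = \frac{976246}{185 \left(20474 - 3242\right)} = \frac{976246}{185 \cdot 17232} = \frac{976246}{185} \cdot \frac{1}{17232} = \frac{488123}{1593960} \approx 0.30623$)
$B \left(\left(-2\right) 6 - 4\right) = \frac{488123 \left(\left(-2\right) 6 - 4\right)}{1593960} = \frac{488123 \left(-12 - 4\right)}{1593960} = \frac{488123}{1593960} \left(-16\right) = - \frac{976246}{199245}$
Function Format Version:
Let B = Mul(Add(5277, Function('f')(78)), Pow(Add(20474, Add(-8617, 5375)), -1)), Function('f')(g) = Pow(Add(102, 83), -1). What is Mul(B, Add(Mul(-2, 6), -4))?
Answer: Rational(-976246, 199245) ≈ -4.8997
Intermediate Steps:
Function('f')(g) = Rational(1, 185) (Function('f')(g) = Pow(185, -1) = Rational(1, 185))
B = Rational(488123, 1593960) (B = Mul(Add(5277, Rational(1, 185)), Pow(Add(20474, Add(-8617, 5375)), -1)) = Mul(Rational(976246, 185), Pow(Add(20474, -3242), -1)) = Mul(Rational(976246, 185), Pow(17232, -1)) = Mul(Rational(976246, 185), Rational(1, 17232)) = Rational(488123, 1593960) ≈ 0.30623)
Mul(B, Add(Mul(-2, 6), -4)) = Mul(Rational(488123, 1593960), Add(Mul(-2, 6), -4)) = Mul(Rational(488123, 1593960), Add(-12, -4)) = Mul(Rational(488123, 1593960), -16) = Rational(-976246, 199245)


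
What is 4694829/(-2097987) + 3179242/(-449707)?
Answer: -2927101950319/314493146603 ≈ -9.3074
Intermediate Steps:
4694829/(-2097987) + 3179242/(-449707) = 4694829*(-1/2097987) + 3179242*(-1/449707) = -1564943/699329 - 3179242/449707 = -2927101950319/314493146603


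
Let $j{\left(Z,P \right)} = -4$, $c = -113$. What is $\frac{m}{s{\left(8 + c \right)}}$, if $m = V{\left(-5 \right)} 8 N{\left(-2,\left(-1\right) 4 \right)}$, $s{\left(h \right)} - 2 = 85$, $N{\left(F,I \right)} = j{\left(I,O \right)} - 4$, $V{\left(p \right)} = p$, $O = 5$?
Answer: $\frac{320}{87} \approx 3.6782$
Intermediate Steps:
$N{\left(F,I \right)} = -8$ ($N{\left(F,I \right)} = -4 - 4 = -8$)
$s{\left(h \right)} = 87$ ($s{\left(h \right)} = 2 + 85 = 87$)
$m = 320$ ($m = \left(-5\right) 8 \left(-8\right) = \left(-40\right) \left(-8\right) = 320$)
$\frac{m}{s{\left(8 + c \right)}} = \frac{320}{87}$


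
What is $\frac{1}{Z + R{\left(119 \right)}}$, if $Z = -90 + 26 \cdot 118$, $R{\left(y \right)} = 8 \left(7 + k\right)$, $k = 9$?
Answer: $\frac{1}{3106} \approx 0.00032196$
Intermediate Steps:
$R{\left(y \right)} = 128$ ($R{\left(y \right)} = 8 \left(7 + 9\right) = 8 \cdot 16 = 128$)
$Z = 2978$ ($Z = -90 + 3068 = 2978$)
$\frac{1}{Z + R{\left(119 \right)}} = \frac{1}{2978 + 128} = \frac{1}{3106}$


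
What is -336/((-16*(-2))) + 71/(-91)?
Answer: -2053/182 ≈ -11.280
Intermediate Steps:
-336/((-16*(-2))) + 71/(-91) = -336/32 + 71*(-1/91) = -336*1/32 - 71/91 = -21/2 - 71/91 = -2053/182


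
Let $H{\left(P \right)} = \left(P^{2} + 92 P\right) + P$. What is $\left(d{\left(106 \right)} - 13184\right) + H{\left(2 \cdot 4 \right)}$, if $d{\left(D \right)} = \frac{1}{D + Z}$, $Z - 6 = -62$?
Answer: $- \frac{618799}{50} \approx -12376.0$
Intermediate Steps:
$H{\left(P \right)} = P^{2} + 93 P$
$Z = -56$ ($Z = 6 - 62 = -56$)
$d{\left(D \right)} = \frac{1}{-56 + D}$ ($d{\left(D \right)} = \frac{1}{D - 56} = \frac{1}{-56 + D}$)
$\left(d{\left(106 \right)} - 13184\right) + H{\left(2 \cdot 4 \right)} = \left(\frac{1}{-56 + 106} - 13184\right) + 2 \cdot 4 \left(93 + 2 \cdot 4\right) = \left(\frac{1}{50} - 13184\right) + 8 \left(93 + 8\right) = \left(\frac{1}{50} - 13184\right) + 8 \cdot 101 = - \frac{659199}{50} + 808 = - \frac{618799}{50}$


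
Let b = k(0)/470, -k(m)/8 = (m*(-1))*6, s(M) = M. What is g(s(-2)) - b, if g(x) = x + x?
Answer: -4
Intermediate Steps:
k(m) = 48*m (k(m) = -8*m*(-1)*6 = -8*(-m)*6 = -(-48)*m = 48*m)
g(x) = 2*x
b = 0 (b = (48*0)/470 = 0*(1/470) = 0)
g(s(-2)) - b = 2*(-2) - 1*0 = -4 + 0 = -4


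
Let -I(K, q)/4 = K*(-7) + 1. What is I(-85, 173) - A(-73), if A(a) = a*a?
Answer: -7713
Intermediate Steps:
A(a) = a**2
I(K, q) = -4 + 28*K (I(K, q) = -4*(K*(-7) + 1) = -4*(-7*K + 1) = -4*(1 - 7*K) = -4 + 28*K)
I(-85, 173) - A(-73) = (-4 + 28*(-85)) - 1*(-73)**2 = (-4 - 2380) - 1*5329 = -2384 - 5329 = -7713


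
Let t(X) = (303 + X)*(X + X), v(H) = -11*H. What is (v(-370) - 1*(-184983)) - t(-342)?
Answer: 162377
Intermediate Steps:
t(X) = 2*X*(303 + X) (t(X) = (303 + X)*(2*X) = 2*X*(303 + X))
(v(-370) - 1*(-184983)) - t(-342) = (-11*(-370) - 1*(-184983)) - 2*(-342)*(303 - 342) = (4070 + 184983) - 2*(-342)*(-39) = 189053 - 1*26676 = 189053 - 26676 = 162377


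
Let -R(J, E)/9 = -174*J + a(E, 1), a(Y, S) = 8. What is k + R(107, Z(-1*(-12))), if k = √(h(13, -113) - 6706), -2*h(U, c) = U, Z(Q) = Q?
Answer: 167490 + 5*I*√1074/2 ≈ 1.6749e+5 + 81.93*I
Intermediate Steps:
h(U, c) = -U/2
R(J, E) = -72 + 1566*J (R(J, E) = -9*(-174*J + 8) = -9*(8 - 174*J) = -72 + 1566*J)
k = 5*I*√1074/2 (k = √(-½*13 - 6706) = √(-13/2 - 6706) = √(-13425/2) = 5*I*√1074/2 ≈ 81.93*I)
k + R(107, Z(-1*(-12))) = 5*I*√1074/2 + (-72 + 1566*107) = 5*I*√1074/2 + (-72 + 167562) = 5*I*√1074/2 + 167490 = 167490 + 5*I*√1074/2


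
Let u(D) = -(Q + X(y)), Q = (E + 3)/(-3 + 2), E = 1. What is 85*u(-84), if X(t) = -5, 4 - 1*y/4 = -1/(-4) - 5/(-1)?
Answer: 765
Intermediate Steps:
y = -5 (y = 16 - 4*(-1/(-4) - 5/(-1)) = 16 - 4*(-1*(-¼) - 5*(-1)) = 16 - 4*(¼ + 5) = 16 - 4*21/4 = 16 - 21 = -5)
Q = -4 (Q = (1 + 3)/(-3 + 2) = 4/(-1) = 4*(-1) = -4)
u(D) = 9 (u(D) = -(-4 - 5) = -1*(-9) = 9)
85*u(-84) = 85*9 = 765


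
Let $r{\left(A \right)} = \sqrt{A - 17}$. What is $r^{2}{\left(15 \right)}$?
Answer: $-2$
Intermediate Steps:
$r{\left(A \right)} = \sqrt{-17 + A}$
$r^{2}{\left(15 \right)} = \left(\sqrt{-17 + 15}\right)^{2} = \left(\sqrt{-2}\right)^{2} = \left(i \sqrt{2}\right)^{2} = -2$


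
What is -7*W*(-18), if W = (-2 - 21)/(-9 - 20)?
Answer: 2898/29 ≈ 99.931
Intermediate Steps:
W = 23/29 (W = -23/(-29) = -23*(-1/29) = 23/29 ≈ 0.79310)
-7*W*(-18) = -7*23/29*(-18) = -161/29*(-18) = 2898/29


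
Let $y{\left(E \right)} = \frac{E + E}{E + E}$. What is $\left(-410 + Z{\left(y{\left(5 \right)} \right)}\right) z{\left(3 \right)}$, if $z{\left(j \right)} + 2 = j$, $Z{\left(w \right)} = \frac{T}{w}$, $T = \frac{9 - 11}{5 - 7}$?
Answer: $-409$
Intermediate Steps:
$T = 1$ ($T = - \frac{2}{-2} = \left(-2\right) \left(- \frac{1}{2}\right) = 1$)
$y{\left(E \right)} = 1$ ($y{\left(E \right)} = \frac{2 E}{2 E} = 2 E \frac{1}{2 E} = 1$)
$Z{\left(w \right)} = \frac{1}{w}$ ($Z{\left(w \right)} = 1 \frac{1}{w} = \frac{1}{w}$)
$z{\left(j \right)} = -2 + j$
$\left(-410 + Z{\left(y{\left(5 \right)} \right)}\right) z{\left(3 \right)} = \left(-410 + 1^{-1}\right) \left(-2 + 3\right) = \left(-410 + 1\right) 1 = \left(-409\right) 1 = -409$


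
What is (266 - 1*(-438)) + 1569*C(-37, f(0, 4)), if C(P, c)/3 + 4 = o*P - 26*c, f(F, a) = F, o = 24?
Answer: -4197940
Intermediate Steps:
C(P, c) = -12 - 78*c + 72*P (C(P, c) = -12 + 3*(24*P - 26*c) = -12 + 3*(-26*c + 24*P) = -12 + (-78*c + 72*P) = -12 - 78*c + 72*P)
(266 - 1*(-438)) + 1569*C(-37, f(0, 4)) = (266 - 1*(-438)) + 1569*(-12 - 78*0 + 72*(-37)) = (266 + 438) + 1569*(-12 + 0 - 2664) = 704 + 1569*(-2676) = 704 - 4198644 = -4197940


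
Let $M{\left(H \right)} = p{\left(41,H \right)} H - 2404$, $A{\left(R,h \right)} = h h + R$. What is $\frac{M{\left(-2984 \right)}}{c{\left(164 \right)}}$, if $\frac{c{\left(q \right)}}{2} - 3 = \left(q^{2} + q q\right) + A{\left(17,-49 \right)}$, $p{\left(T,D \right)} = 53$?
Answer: $- \frac{80278}{56213} \approx -1.4281$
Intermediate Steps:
$A{\left(R,h \right)} = R + h^{2}$ ($A{\left(R,h \right)} = h^{2} + R = R + h^{2}$)
$c{\left(q \right)} = 4842 + 4 q^{2}$ ($c{\left(q \right)} = 6 + 2 \left(\left(q^{2} + q q\right) + \left(17 + \left(-49\right)^{2}\right)\right) = 6 + 2 \left(\left(q^{2} + q^{2}\right) + \left(17 + 2401\right)\right) = 6 + 2 \left(2 q^{2} + 2418\right) = 6 + 2 \left(2418 + 2 q^{2}\right) = 6 + \left(4836 + 4 q^{2}\right) = 4842 + 4 q^{2}$)
$M{\left(H \right)} = -2404 + 53 H$ ($M{\left(H \right)} = 53 H - 2404 = -2404 + 53 H$)
$\frac{M{\left(-2984 \right)}}{c{\left(164 \right)}} = \frac{-2404 + 53 \left(-2984\right)}{4842 + 4 \cdot 164^{2}} = \frac{-2404 - 158152}{4842 + 4 \cdot 26896} = - \frac{160556}{4842 + 107584} = - \frac{160556}{112426} = \left(-160556\right) \frac{1}{112426} = - \frac{80278}{56213}$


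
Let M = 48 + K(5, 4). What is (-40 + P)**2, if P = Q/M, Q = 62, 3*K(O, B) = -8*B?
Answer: 4609609/3136 ≈ 1469.9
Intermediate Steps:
K(O, B) = -8*B/3 (K(O, B) = (-8*B)/3 = -8*B/3)
M = 112/3 (M = 48 - 8/3*4 = 48 - 32/3 = 112/3 ≈ 37.333)
P = 93/56 (P = 62/(112/3) = 62*(3/112) = 93/56 ≈ 1.6607)
(-40 + P)**2 = (-40 + 93/56)**2 = (-2147/56)**2 = 4609609/3136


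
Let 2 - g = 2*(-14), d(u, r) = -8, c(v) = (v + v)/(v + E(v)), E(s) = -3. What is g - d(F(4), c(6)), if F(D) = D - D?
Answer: 38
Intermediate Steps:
c(v) = 2*v/(-3 + v) (c(v) = (v + v)/(v - 3) = (2*v)/(-3 + v) = 2*v/(-3 + v))
F(D) = 0
g = 30 (g = 2 - 2*(-14) = 2 - 1*(-28) = 2 + 28 = 30)
g - d(F(4), c(6)) = 30 - 1*(-8) = 30 + 8 = 38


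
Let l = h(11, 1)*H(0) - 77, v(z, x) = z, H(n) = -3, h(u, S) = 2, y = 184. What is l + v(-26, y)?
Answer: -109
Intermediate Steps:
l = -83 (l = 2*(-3) - 77 = -6 - 77 = -83)
l + v(-26, y) = -83 - 26 = -109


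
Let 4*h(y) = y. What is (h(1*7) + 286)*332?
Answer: 95533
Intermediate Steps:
h(y) = y/4
(h(1*7) + 286)*332 = ((1*7)/4 + 286)*332 = ((¼)*7 + 286)*332 = (7/4 + 286)*332 = (1151/4)*332 = 95533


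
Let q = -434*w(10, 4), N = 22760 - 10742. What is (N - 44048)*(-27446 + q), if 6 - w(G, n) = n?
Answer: 906897420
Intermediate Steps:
w(G, n) = 6 - n
N = 12018
q = -868 (q = -434*(6 - 1*4) = -434*(6 - 4) = -434*2 = -868)
(N - 44048)*(-27446 + q) = (12018 - 44048)*(-27446 - 868) = -32030*(-28314) = 906897420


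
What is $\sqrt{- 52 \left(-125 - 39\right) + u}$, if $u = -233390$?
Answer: $i \sqrt{224862} \approx 474.2 i$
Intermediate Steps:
$\sqrt{- 52 \left(-125 - 39\right) + u} = \sqrt{- 52 \left(-125 - 39\right) - 233390} = \sqrt{\left(-52\right) \left(-164\right) - 233390} = \sqrt{8528 - 233390} = \sqrt{-224862} = i \sqrt{224862}$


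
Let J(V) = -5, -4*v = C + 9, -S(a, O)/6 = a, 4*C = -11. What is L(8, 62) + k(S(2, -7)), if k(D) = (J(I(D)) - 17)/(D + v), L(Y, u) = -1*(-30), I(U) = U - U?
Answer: 6862/217 ≈ 31.622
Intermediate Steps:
C = -11/4 (C = (1/4)*(-11) = -11/4 ≈ -2.7500)
I(U) = 0
S(a, O) = -6*a
L(Y, u) = 30
v = -25/16 (v = -(-11/4 + 9)/4 = -1/4*25/4 = -25/16 ≈ -1.5625)
k(D) = -22/(-25/16 + D) (k(D) = (-5 - 17)/(D - 25/16) = -22/(-25/16 + D))
L(8, 62) + k(S(2, -7)) = 30 - 352/(-25 + 16*(-6*2)) = 30 - 352/(-25 + 16*(-12)) = 30 - 352/(-25 - 192) = 30 - 352/(-217) = 30 - 352*(-1/217) = 30 + 352/217 = 6862/217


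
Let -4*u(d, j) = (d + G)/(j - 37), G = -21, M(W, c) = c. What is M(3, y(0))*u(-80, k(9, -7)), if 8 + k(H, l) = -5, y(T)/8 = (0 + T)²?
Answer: 0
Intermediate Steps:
y(T) = 8*T² (y(T) = 8*(0 + T)² = 8*T²)
k(H, l) = -13 (k(H, l) = -8 - 5 = -13)
u(d, j) = -(-21 + d)/(4*(-37 + j)) (u(d, j) = -(d - 21)/(4*(j - 37)) = -(-21 + d)/(4*(-37 + j)))
M(3, y(0))*u(-80, k(9, -7)) = (8*0²)*((21 - 1*(-80))/(4*(-37 - 13))) = (8*0)*((¼)*(21 + 80)/(-50)) = 0*((¼)*(-1/50)*101) = 0*(-101/200) = 0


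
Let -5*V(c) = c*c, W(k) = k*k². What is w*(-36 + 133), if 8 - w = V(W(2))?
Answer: 10088/5 ≈ 2017.6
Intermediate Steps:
W(k) = k³
V(c) = -c²/5 (V(c) = -c*c/5 = -c²/5)
w = 104/5 (w = 8 - (-1)*(2³)²/5 = 8 - (-1)*8²/5 = 8 - (-1)*64/5 = 8 - 1*(-64/5) = 8 + 64/5 = 104/5 ≈ 20.800)
w*(-36 + 133) = 104*(-36 + 133)/5 = (104/5)*97 = 10088/5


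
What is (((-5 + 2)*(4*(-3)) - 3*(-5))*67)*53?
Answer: 181101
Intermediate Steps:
(((-5 + 2)*(4*(-3)) - 3*(-5))*67)*53 = ((-3*(-12) + 15)*67)*53 = ((36 + 15)*67)*53 = (51*67)*53 = 3417*53 = 181101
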